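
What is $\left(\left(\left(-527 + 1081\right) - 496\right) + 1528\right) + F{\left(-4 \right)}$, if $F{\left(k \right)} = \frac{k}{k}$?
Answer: $1587$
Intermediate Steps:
$F{\left(k \right)} = 1$
$\left(\left(\left(-527 + 1081\right) - 496\right) + 1528\right) + F{\left(-4 \right)} = \left(\left(\left(-527 + 1081\right) - 496\right) + 1528\right) + 1 = \left(\left(554 - 496\right) + 1528\right) + 1 = \left(58 + 1528\right) + 1 = 1586 + 1 = 1587$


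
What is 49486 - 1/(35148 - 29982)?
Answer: 255644675/5166 ≈ 49486.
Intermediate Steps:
49486 - 1/(35148 - 29982) = 49486 - 1/5166 = 255644675/5166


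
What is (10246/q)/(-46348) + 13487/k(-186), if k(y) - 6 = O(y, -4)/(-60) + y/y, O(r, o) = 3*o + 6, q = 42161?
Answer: 131773251454447/69369769994 ≈ 1899.6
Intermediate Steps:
O(r, o) = 6 + 3*o
k(y) = 71/10 (k(y) = 6 + ((6 + 3*(-4))/(-60) + y/y) = 6 + ((6 - 12)*(-1/60) + 1) = 6 + (-6*(-1/60) + 1) = 6 + (⅒ + 1) = 6 + 11/10 = 71/10)
(10246/q)/(-46348) + 13487/k(-186) = (10246/42161)/(-46348) + 13487/(71/10) = (10246*(1/42161))*(-1/46348) + 13487*(10/71) = (10246/42161)*(-1/46348) + 134870/71 = -5123/977039014 + 134870/71 = 131773251454447/69369769994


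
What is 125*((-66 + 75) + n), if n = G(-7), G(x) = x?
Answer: 250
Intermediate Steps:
n = -7
125*((-66 + 75) + n) = 125*((-66 + 75) - 7) = 125*(9 - 7) = 125*2 = 250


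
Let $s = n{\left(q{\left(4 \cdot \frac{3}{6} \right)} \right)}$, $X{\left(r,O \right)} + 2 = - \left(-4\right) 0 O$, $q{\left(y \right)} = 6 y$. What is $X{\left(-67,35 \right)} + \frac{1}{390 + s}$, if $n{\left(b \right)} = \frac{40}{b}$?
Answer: $- \frac{2357}{1180} \approx -1.9975$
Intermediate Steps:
$X{\left(r,O \right)} = -2$ ($X{\left(r,O \right)} = -2 - \left(-4\right) 0 O = -2 - 0 O = -2 - 0 = -2 + 0 = -2$)
$s = \frac{10}{3}$ ($s = \frac{40}{6 \cdot 4 \cdot \frac{3}{6}} = \frac{40}{6 \cdot 4 \cdot 3 \cdot \frac{1}{6}} = \frac{40}{6 \cdot 4 \cdot \frac{1}{2}} = \frac{40}{6 \cdot 2} = \frac{40}{12} = 40 \cdot \frac{1}{12} = \frac{10}{3} \approx 3.3333$)
$X{\left(-67,35 \right)} + \frac{1}{390 + s} = -2 + \frac{1}{390 + \frac{10}{3}} = -2 + \frac{1}{\frac{1180}{3}} = -2 + \frac{3}{1180} = - \frac{2357}{1180}$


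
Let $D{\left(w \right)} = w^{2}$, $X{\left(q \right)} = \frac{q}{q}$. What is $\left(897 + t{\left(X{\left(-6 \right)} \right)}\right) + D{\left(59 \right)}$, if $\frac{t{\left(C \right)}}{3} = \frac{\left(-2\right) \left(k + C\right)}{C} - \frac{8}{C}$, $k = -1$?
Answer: $4354$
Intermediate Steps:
$X{\left(q \right)} = 1$
$t{\left(C \right)} = - \frac{24}{C} + \frac{3 \left(2 - 2 C\right)}{C}$ ($t{\left(C \right)} = 3 \left(\frac{\left(-2\right) \left(-1 + C\right)}{C} - \frac{8}{C}\right) = 3 \left(\frac{2 - 2 C}{C} - \frac{8}{C}\right) = 3 \left(- \frac{8}{C} + \frac{2 - 2 C}{C}\right) = - \frac{24}{C} + \frac{3 \left(2 - 2 C\right)}{C}$)
$\left(897 + t{\left(X{\left(-6 \right)} \right)}\right) + D{\left(59 \right)} = \left(897 - \left(6 + \frac{18}{1}\right)\right) + 59^{2} = \left(897 - 24\right) + 3481 = 873 + 3481 = 4354$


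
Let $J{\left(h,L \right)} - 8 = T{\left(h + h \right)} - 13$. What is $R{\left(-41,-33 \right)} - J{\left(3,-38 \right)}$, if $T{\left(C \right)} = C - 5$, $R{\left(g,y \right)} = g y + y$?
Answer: $1324$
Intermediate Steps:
$R{\left(g,y \right)} = y + g y$
$T{\left(C \right)} = -5 + C$
$J{\left(h,L \right)} = -10 + 2 h$ ($J{\left(h,L \right)} = 8 + \left(\left(-5 + \left(h + h\right)\right) - 13\right) = 8 + \left(\left(-5 + 2 h\right) - 13\right) = 8 + \left(-18 + 2 h\right) = -10 + 2 h$)
$R{\left(-41,-33 \right)} - J{\left(3,-38 \right)} = - 33 \left(1 - 41\right) - \left(-10 + 2 \cdot 3\right) = \left(-33\right) \left(-40\right) - \left(-10 + 6\right) = 1320 - -4 = 1320 + 4 = 1324$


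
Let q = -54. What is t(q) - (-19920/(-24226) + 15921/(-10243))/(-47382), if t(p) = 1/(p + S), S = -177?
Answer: -1966610182507/452671344844026 ≈ -0.0043445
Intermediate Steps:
t(p) = 1/(-177 + p) (t(p) = 1/(p - 177) = 1/(-177 + p))
t(q) - (-19920/(-24226) + 15921/(-10243))/(-47382) = 1/(-177 - 54) - (-19920/(-24226) + 15921/(-10243))/(-47382) = 1/(-231) - (-19920*(-1/24226) + 15921*(-1/10243))*(-1)/47382 = -1/231 - (9960/12113 - 15921/10243)*(-1)/47382 = -1/231 - (-90830793)*(-1)/(124073459*47382) = -1/231 - 1*30276931/1959616211446 = -1/231 - 30276931/1959616211446 = -1966610182507/452671344844026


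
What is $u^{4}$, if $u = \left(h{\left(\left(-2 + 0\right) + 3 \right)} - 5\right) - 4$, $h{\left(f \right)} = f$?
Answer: $4096$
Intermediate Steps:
$u = -8$ ($u = \left(\left(\left(-2 + 0\right) + 3\right) - 5\right) - 4 = \left(\left(-2 + 3\right) - 5\right) - 4 = \left(1 - 5\right) - 4 = -4 - 4 = -8$)
$u^{4} = \left(-8\right)^{4} = 4096$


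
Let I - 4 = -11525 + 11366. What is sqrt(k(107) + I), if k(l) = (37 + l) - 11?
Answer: I*sqrt(22) ≈ 4.6904*I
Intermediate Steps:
I = -155 (I = 4 + (-11525 + 11366) = 4 - 159 = -155)
k(l) = 26 + l
sqrt(k(107) + I) = sqrt((26 + 107) - 155) = sqrt(133 - 155) = sqrt(-22) = I*sqrt(22)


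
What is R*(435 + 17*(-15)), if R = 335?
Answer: 60300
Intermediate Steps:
R*(435 + 17*(-15)) = 335*(435 + 17*(-15)) = 335*(435 - 255) = 335*180 = 60300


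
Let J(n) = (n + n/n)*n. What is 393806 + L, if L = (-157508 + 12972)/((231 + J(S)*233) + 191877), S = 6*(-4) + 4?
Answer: 13815090219/35081 ≈ 3.9381e+5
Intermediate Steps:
S = -20 (S = -24 + 4 = -20)
J(n) = n*(1 + n) (J(n) = (n + 1)*n = (1 + n)*n = n*(1 + n))
L = -18067/35081 (L = (-157508 + 12972)/((231 - 20*(1 - 20)*233) + 191877) = -144536/((231 - 20*(-19)*233) + 191877) = -144536/((231 + 380*233) + 191877) = -144536/((231 + 88540) + 191877) = -144536/(88771 + 191877) = -144536/280648 = -144536*1/280648 = -18067/35081 ≈ -0.51501)
393806 + L = 393806 - 18067/35081 = 13815090219/35081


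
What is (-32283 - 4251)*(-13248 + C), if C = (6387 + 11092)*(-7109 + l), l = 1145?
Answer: 3808961918136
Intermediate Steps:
C = -104244756 (C = (6387 + 11092)*(-7109 + 1145) = 17479*(-5964) = -104244756)
(-32283 - 4251)*(-13248 + C) = (-32283 - 4251)*(-13248 - 104244756) = -36534*(-104258004) = 3808961918136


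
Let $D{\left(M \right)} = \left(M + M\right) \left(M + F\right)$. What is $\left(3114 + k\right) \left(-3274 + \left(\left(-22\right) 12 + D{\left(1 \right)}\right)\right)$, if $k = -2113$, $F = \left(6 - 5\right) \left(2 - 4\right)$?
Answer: $-3543540$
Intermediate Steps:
$F = -2$ ($F = 1 \left(-2\right) = -2$)
$D{\left(M \right)} = 2 M \left(-2 + M\right)$ ($D{\left(M \right)} = \left(M + M\right) \left(M - 2\right) = 2 M \left(-2 + M\right)$)
$\left(3114 + k\right) \left(-3274 + \left(\left(-22\right) 12 + D{\left(1 \right)}\right)\right) = \left(3114 - 2113\right) \left(-3274 + \left(\left(-22\right) 12 + 2 \cdot 1 \left(-2 + 1\right)\right)\right) = 1001 \left(-3274 - \left(264 - -2\right)\right) = 1001 \left(-3274 - 266\right) = 1001 \left(-3540\right) = -3543540$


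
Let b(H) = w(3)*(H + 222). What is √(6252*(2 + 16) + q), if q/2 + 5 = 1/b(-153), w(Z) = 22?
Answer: √64824091365/759 ≈ 335.45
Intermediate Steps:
b(H) = 4884 + 22*H (b(H) = 22*(H + 222) = 22*(222 + H) = 4884 + 22*H)
q = -7589/759 (q = -10 + 2/(4884 + 22*(-153)) = -10 + 2/(4884 - 3366) = -10 + 2/1518 = -10 + 2*(1/1518) = -10 + 1/759 = -7589/759 ≈ -9.9987)
√(6252*(2 + 16) + q) = √(6252*(2 + 16) - 7589/759) = √(6252*18 - 7589/759) = √(112536 - 7589/759) = √(85407235/759) = √64824091365/759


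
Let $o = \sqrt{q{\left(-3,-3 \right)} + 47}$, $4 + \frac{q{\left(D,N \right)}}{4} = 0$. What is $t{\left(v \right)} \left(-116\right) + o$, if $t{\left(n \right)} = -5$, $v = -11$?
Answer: $580 + \sqrt{31} \approx 585.57$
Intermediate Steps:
$q{\left(D,N \right)} = -16$ ($q{\left(D,N \right)} = -16 + 4 \cdot 0 = -16 + 0 = -16$)
$o = \sqrt{31}$ ($o = \sqrt{-16 + 47} = \sqrt{31} \approx 5.5678$)
$t{\left(v \right)} \left(-116\right) + o = \left(-5\right) \left(-116\right) + \sqrt{31} = 580 + \sqrt{31}$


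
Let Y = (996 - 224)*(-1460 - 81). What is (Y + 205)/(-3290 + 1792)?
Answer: 169921/214 ≈ 794.02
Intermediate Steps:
Y = -1189652 (Y = 772*(-1541) = -1189652)
(Y + 205)/(-3290 + 1792) = (-1189652 + 205)/(-3290 + 1792) = -1189447/(-1498) = -1189447*(-1/1498) = 169921/214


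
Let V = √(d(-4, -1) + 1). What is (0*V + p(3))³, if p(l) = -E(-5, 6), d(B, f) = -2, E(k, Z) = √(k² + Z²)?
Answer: -61*√61 ≈ -476.43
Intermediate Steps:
E(k, Z) = √(Z² + k²)
p(l) = -√61 (p(l) = -√(6² + (-5)²) = -√(36 + 25) = -√61)
V = I (V = √(-2 + 1) = √(-1) = I ≈ 1.0*I)
(0*V + p(3))³ = (0*I - √61)³ = (0 - √61)³ = (-√61)³ = -61*√61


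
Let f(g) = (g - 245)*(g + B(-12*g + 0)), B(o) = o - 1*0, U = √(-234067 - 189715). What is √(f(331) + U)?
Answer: √(-313126 + I*√423782) ≈ 0.582 + 559.58*I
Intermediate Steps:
U = I*√423782 (U = √(-423782) = I*√423782 ≈ 650.99*I)
B(o) = o (B(o) = o + 0 = o)
f(g) = -11*g*(-245 + g) (f(g) = (g - 245)*(g + (-12*g + 0)) = (-245 + g)*(g - 12*g) = (-245 + g)*(-11*g) = -11*g*(-245 + g))
√(f(331) + U) = √(11*331*(245 - 1*331) + I*√423782) = √(11*331*(245 - 331) + I*√423782) = √(11*331*(-86) + I*√423782) = √(-313126 + I*√423782)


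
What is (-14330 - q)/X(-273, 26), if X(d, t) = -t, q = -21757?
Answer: -7427/26 ≈ -285.65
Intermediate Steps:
(-14330 - q)/X(-273, 26) = (-14330 - 1*(-21757))/((-1*26)) = (-14330 + 21757)/(-26) = 7427*(-1/26) = -7427/26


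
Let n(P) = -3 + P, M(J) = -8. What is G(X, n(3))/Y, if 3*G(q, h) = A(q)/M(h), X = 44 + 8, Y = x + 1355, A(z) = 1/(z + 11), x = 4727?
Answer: -1/9195984 ≈ -1.0874e-7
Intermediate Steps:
A(z) = 1/(11 + z)
Y = 6082 (Y = 4727 + 1355 = 6082)
X = 52
G(q, h) = -1/(24*(11 + q)) (G(q, h) = (1/((11 + q)*(-8)))/3 = (-⅛/(11 + q))/3 = (-1/(8*(11 + q)))/3 = -1/(24*(11 + q)))
G(X, n(3))/Y = -1/(264 + 24*52)/6082 = -1/(264 + 1248)*(1/6082) = -1/1512*(1/6082) = -1*1/1512*(1/6082) = -1/1512*1/6082 = -1/9195984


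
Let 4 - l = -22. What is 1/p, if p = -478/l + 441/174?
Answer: -754/11951 ≈ -0.063091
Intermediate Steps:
l = 26 (l = 4 - 1*(-22) = 4 + 22 = 26)
p = -11951/754 (p = -478/26 + 441/174 = -478*1/26 + 441*(1/174) = -239/13 + 147/58 = -11951/754 ≈ -15.850)
1/p = 1/(-11951/754) = -754/11951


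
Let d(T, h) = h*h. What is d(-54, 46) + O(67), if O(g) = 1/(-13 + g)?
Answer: 114265/54 ≈ 2116.0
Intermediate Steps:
d(T, h) = h²
d(-54, 46) + O(67) = 46² + 1/(-13 + 67) = 2116 + 1/54 = 114265/54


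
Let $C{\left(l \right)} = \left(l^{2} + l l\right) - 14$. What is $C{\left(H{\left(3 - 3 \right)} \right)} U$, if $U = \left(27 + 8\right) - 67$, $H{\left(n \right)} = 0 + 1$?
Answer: $384$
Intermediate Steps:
$H{\left(n \right)} = 1$
$C{\left(l \right)} = -14 + 2 l^{2}$ ($C{\left(l \right)} = \left(l^{2} + l^{2}\right) - 14 = 2 l^{2} - 14 = -14 + 2 l^{2}$)
$U = -32$ ($U = 35 - 67 = -32$)
$C{\left(H{\left(3 - 3 \right)} \right)} U = \left(-14 + 2 \cdot 1^{2}\right) \left(-32\right) = \left(-14 + 2 \cdot 1\right) \left(-32\right) = \left(-14 + 2\right) \left(-32\right) = \left(-12\right) \left(-32\right) = 384$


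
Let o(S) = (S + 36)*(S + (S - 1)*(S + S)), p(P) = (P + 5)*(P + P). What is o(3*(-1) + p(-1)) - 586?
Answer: 5739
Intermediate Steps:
p(P) = 2*P*(5 + P) (p(P) = (5 + P)*(2*P) = 2*P*(5 + P))
o(S) = (36 + S)*(S + 2*S*(-1 + S)) (o(S) = (36 + S)*(S + (-1 + S)*(2*S)) = (36 + S)*(S + 2*S*(-1 + S)))
o(3*(-1) + p(-1)) - 586 = (3*(-1) + 2*(-1)*(5 - 1))*(-36 + 2*(3*(-1) + 2*(-1)*(5 - 1))² + 71*(3*(-1) + 2*(-1)*(5 - 1))) - 586 = (-3 + 2*(-1)*4)*(-36 + 2*(-3 + 2*(-1)*4)² + 71*(-3 + 2*(-1)*4)) - 586 = (-3 - 8)*(-36 + 2*(-3 - 8)² + 71*(-3 - 8)) - 586 = -11*(-36 + 2*(-11)² + 71*(-11)) - 586 = -11*(-36 + 2*121 - 781) - 586 = -11*(-36 + 242 - 781) - 586 = -11*(-575) - 586 = 6325 - 586 = 5739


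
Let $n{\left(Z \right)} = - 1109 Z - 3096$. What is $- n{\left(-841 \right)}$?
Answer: $-929573$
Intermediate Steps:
$n{\left(Z \right)} = -3096 - 1109 Z$
$- n{\left(-841 \right)} = - (-3096 - -932669) = - (-3096 + 932669) = \left(-1\right) 929573 = -929573$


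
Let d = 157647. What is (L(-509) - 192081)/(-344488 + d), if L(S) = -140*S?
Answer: 120821/186841 ≈ 0.64665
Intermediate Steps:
(L(-509) - 192081)/(-344488 + d) = (-140*(-509) - 192081)/(-344488 + 157647) = (71260 - 192081)/(-186841) = -120821*(-1/186841) = 120821/186841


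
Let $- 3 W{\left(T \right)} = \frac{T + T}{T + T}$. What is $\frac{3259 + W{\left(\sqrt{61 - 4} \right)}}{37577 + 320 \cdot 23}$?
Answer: $\frac{9776}{134811} \approx 0.072516$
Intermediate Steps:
$W{\left(T \right)} = - \frac{1}{3}$ ($W{\left(T \right)} = - \frac{\left(T + T\right) \frac{1}{T + T}}{3} = - \frac{2 T \frac{1}{2 T}}{3} = \left(- \frac{1}{3}\right) 1 = - \frac{1}{3}$)
$\frac{3259 + W{\left(\sqrt{61 - 4} \right)}}{37577 + 320 \cdot 23} = \frac{3259 - \frac{1}{3}}{37577 + 320 \cdot 23} = \frac{9776}{3 \left(37577 + 7360\right)} = \frac{9776}{3 \cdot 44937} = \frac{9776}{3} \cdot \frac{1}{44937} = \frac{9776}{134811}$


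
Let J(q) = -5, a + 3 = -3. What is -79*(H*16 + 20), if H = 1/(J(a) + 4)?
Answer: -316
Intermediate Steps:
a = -6 (a = -3 - 3 = -6)
H = -1 (H = 1/(-5 + 4) = 1/(-1) = -1)
-79*(H*16 + 20) = -79*(-1*16 + 20) = -79*(-16 + 20) = -79*4 = -316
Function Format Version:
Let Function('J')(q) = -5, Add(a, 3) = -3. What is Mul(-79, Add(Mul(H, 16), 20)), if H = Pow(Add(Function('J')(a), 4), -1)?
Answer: -316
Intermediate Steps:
a = -6 (a = Add(-3, -3) = -6)
H = -1 (H = Pow(Add(-5, 4), -1) = Pow(-1, -1) = -1)
Mul(-79, Add(Mul(H, 16), 20)) = Mul(-79, Add(Mul(-1, 16), 20)) = Mul(-79, Add(-16, 20)) = Mul(-79, 4) = -316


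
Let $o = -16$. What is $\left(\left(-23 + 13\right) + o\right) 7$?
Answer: $-182$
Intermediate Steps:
$\left(\left(-23 + 13\right) + o\right) 7 = \left(\left(-23 + 13\right) - 16\right) 7 = \left(-10 - 16\right) 7 = \left(-26\right) 7 = -182$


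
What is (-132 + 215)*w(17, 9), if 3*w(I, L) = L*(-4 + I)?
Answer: 3237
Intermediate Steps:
w(I, L) = L*(-4 + I)/3 (w(I, L) = (L*(-4 + I))/3 = L*(-4 + I)/3)
(-132 + 215)*w(17, 9) = (-132 + 215)*((⅓)*9*(-4 + 17)) = 83*((⅓)*9*13) = 83*39 = 3237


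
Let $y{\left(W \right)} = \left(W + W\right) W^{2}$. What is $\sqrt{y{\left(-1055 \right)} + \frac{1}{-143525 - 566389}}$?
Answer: $\frac{i \sqrt{1183583374930949128914}}{709914} \approx 48461.0 i$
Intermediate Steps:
$y{\left(W \right)} = 2 W^{3}$ ($y{\left(W \right)} = 2 W W^{2} = 2 W^{3}$)
$\sqrt{y{\left(-1055 \right)} + \frac{1}{-143525 - 566389}} = \sqrt{2 \left(-1055\right)^{3} + \frac{1}{-143525 - 566389}} = \sqrt{2 \left(-1174241375\right) + \frac{1}{-709914}} = \sqrt{-2348482750 - \frac{1}{709914}} = \sqrt{- \frac{1667220782983501}{709914}} = \frac{i \sqrt{1183583374930949128914}}{709914}$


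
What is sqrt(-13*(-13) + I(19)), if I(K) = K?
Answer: 2*sqrt(47) ≈ 13.711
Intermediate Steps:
sqrt(-13*(-13) + I(19)) = sqrt(-13*(-13) + 19) = sqrt(169 + 19) = sqrt(188) = 2*sqrt(47)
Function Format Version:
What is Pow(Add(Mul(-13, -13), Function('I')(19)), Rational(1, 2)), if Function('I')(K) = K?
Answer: Mul(2, Pow(47, Rational(1, 2))) ≈ 13.711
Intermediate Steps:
Pow(Add(Mul(-13, -13), Function('I')(19)), Rational(1, 2)) = Pow(Add(Mul(-13, -13), 19), Rational(1, 2)) = Pow(Add(169, 19), Rational(1, 2)) = Pow(188, Rational(1, 2)) = Mul(2, Pow(47, Rational(1, 2)))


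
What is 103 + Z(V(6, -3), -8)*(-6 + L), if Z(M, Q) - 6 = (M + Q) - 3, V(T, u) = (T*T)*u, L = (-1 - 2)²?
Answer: -236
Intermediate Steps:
L = 9 (L = (-3)² = 9)
V(T, u) = u*T² (V(T, u) = T²*u = u*T²)
Z(M, Q) = 3 + M + Q (Z(M, Q) = 6 + ((M + Q) - 3) = 6 + (-3 + M + Q) = 3 + M + Q)
103 + Z(V(6, -3), -8)*(-6 + L) = 103 + (3 - 3*6² - 8)*(-6 + 9) = 103 + (3 - 3*36 - 8)*3 = 103 + (3 - 108 - 8)*3 = 103 - 113*3 = 103 - 339 = -236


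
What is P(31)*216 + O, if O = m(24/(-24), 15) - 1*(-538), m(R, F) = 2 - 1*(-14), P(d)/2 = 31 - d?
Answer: 554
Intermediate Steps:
P(d) = 62 - 2*d (P(d) = 2*(31 - d) = 62 - 2*d)
m(R, F) = 16 (m(R, F) = 2 + 14 = 16)
O = 554 (O = 16 - 1*(-538) = 16 + 538 = 554)
P(31)*216 + O = (62 - 2*31)*216 + 554 = (62 - 62)*216 + 554 = 0*216 + 554 = 0 + 554 = 554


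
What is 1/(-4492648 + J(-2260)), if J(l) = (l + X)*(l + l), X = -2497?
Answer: 1/17008992 ≈ 5.8792e-8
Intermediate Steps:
J(l) = 2*l*(-2497 + l) (J(l) = (l - 2497)*(l + l) = (-2497 + l)*(2*l) = 2*l*(-2497 + l))
1/(-4492648 + J(-2260)) = 1/(-4492648 + 2*(-2260)*(-2497 - 2260)) = 1/(-4492648 + 2*(-2260)*(-4757)) = 1/(-4492648 + 21501640) = 1/17008992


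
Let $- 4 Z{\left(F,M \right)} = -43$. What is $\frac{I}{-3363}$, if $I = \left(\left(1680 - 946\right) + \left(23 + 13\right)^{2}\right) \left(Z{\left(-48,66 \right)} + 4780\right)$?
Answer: $- \frac{19450445}{6726} \approx -2891.8$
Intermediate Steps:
$Z{\left(F,M \right)} = \frac{43}{4}$ ($Z{\left(F,M \right)} = \left(- \frac{1}{4}\right) \left(-43\right) = \frac{43}{4}$)
$I = \frac{19450445}{2}$ ($I = \left(\left(1680 - 946\right) + \left(23 + 13\right)^{2}\right) \left(\frac{43}{4} + 4780\right) = \left(734 + 36^{2}\right) \frac{19163}{4} = \left(734 + 1296\right) \frac{19163}{4} = 2030 \cdot \frac{19163}{4} = \frac{19450445}{2} \approx 9.7252 \cdot 10^{6}$)
$\frac{I}{-3363} = \frac{19450445}{2 \left(-3363\right)} = \frac{19450445}{2} \left(- \frac{1}{3363}\right) = - \frac{19450445}{6726}$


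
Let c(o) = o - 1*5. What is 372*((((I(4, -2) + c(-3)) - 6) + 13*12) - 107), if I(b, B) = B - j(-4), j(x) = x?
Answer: 13764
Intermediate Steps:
c(o) = -5 + o (c(o) = o - 5 = -5 + o)
I(b, B) = 4 + B (I(b, B) = B - 1*(-4) = B + 4 = 4 + B)
372*((((I(4, -2) + c(-3)) - 6) + 13*12) - 107) = 372*(((((4 - 2) + (-5 - 3)) - 6) + 13*12) - 107) = 372*((((2 - 8) - 6) + 156) - 107) = 372*(((-6 - 6) + 156) - 107) = 372*((-12 + 156) - 107) = 372*(144 - 107) = 372*37 = 13764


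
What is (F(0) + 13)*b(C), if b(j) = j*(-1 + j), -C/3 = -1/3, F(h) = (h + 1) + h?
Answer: 0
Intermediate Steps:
F(h) = 1 + 2*h (F(h) = (1 + h) + h = 1 + 2*h)
C = 1 (C = -(-3)/3 = -3*(-1/3) = 1)
(F(0) + 13)*b(C) = ((1 + 2*0) + 13)*(1*(-1 + 1)) = ((1 + 0) + 13)*(1*0) = (1 + 13)*0 = 14*0 = 0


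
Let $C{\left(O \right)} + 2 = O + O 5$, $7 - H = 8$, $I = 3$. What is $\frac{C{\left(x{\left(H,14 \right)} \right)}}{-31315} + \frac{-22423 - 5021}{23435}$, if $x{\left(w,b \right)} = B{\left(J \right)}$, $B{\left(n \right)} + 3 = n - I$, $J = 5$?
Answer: $- \frac{171844276}{146773405} \approx -1.1708$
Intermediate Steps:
$H = -1$ ($H = 7 - 8 = -1$)
$B{\left(n \right)} = -6 + n$ ($B{\left(n \right)} = -3 + \left(n - 3\right) = -3 + \left(-3 + n\right) = -6 + n$)
$x{\left(w,b \right)} = -1$ ($x{\left(w,b \right)} = -6 + 5 = -1$)
$C{\left(O \right)} = -2 + 6 O$ ($C{\left(O \right)} = -2 + \left(O + O 5\right) = -2 + \left(O + 5 O\right) = -2 + 6 O$)
$\frac{C{\left(x{\left(H,14 \right)} \right)}}{-31315} + \frac{-22423 - 5021}{23435} = \frac{-2 + 6 \left(-1\right)}{-31315} + \frac{-22423 - 5021}{23435} = \left(-2 - 6\right) \left(- \frac{1}{31315}\right) - \frac{27444}{23435} = \left(-8\right) \left(- \frac{1}{31315}\right) - \frac{27444}{23435} = \frac{8}{31315} - \frac{27444}{23435} = - \frac{171844276}{146773405}$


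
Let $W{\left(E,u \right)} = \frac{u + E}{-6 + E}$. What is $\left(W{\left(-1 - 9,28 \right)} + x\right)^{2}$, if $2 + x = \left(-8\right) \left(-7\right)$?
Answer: $\frac{178929}{64} \approx 2795.8$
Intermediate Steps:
$W{\left(E,u \right)} = \frac{E + u}{-6 + E}$
$x = 54$ ($x = -2 - -56 = -2 + 56 = 54$)
$\left(W{\left(-1 - 9,28 \right)} + x\right)^{2} = \left(\frac{\left(-1 - 9\right) + 28}{-6 - 10} + 54\right)^{2} = \left(\frac{-10 + 28}{-6 - 10} + 54\right)^{2} = \left(\frac{1}{-16} \cdot 18 + 54\right)^{2} = \left(\left(- \frac{1}{16}\right) 18 + 54\right)^{2} = \left(- \frac{9}{8} + 54\right)^{2} = \left(\frac{423}{8}\right)^{2} = \frac{178929}{64}$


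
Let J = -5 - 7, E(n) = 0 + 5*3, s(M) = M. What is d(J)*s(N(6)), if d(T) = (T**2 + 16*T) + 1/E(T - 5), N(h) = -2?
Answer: 1438/15 ≈ 95.867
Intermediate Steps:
E(n) = 15 (E(n) = 0 + 15 = 15)
J = -12
d(T) = 1/15 + T**2 + 16*T (d(T) = (T**2 + 16*T) + 1/15 = 1/15 + T**2 + 16*T)
d(J)*s(N(6)) = (1/15 + (-12)**2 + 16*(-12))*(-2) = (1/15 + 144 - 192)*(-2) = -719/15*(-2) = 1438/15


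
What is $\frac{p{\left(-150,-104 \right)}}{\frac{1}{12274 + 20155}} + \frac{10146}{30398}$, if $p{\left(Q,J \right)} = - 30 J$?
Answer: $\frac{1537811722593}{15199} \approx 1.0118 \cdot 10^{8}$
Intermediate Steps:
$\frac{p{\left(-150,-104 \right)}}{\frac{1}{12274 + 20155}} + \frac{10146}{30398} = \frac{\left(-30\right) \left(-104\right)}{\frac{1}{12274 + 20155}} + \frac{10146}{30398} = \frac{3120}{\frac{1}{32429}} + 10146 \cdot \frac{1}{30398} = 3120 \frac{1}{\frac{1}{32429}} + \frac{5073}{15199} = 3120 \cdot 32429 + \frac{5073}{15199} = 101178480 + \frac{5073}{15199} = \frac{1537811722593}{15199}$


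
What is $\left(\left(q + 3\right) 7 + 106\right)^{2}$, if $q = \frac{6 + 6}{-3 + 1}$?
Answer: $7225$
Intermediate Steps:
$q = -6$ ($q = \frac{12}{-2} = 12 \left(- \frac{1}{2}\right) = -6$)
$\left(\left(q + 3\right) 7 + 106\right)^{2} = \left(\left(-6 + 3\right) 7 + 106\right)^{2} = \left(\left(-3\right) 7 + 106\right)^{2} = \left(-21 + 106\right)^{2} = 85^{2} = 7225$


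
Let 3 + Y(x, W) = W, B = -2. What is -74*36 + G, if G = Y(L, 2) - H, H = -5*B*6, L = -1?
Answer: -2725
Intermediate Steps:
Y(x, W) = -3 + W
H = 60 (H = -5*(-2)*6 = 10*6 = 60)
G = -61 (G = (-3 + 2) - 1*60 = -1 - 60 = -61)
-74*36 + G = -74*36 - 61 = -2664 - 61 = -2725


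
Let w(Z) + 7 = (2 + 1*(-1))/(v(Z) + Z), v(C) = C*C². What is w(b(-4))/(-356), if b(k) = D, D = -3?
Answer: 211/10680 ≈ 0.019757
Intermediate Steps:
b(k) = -3
v(C) = C³
w(Z) = -7 + 1/(Z + Z³) (w(Z) = -7 + (2 + 1*(-1))/(Z³ + Z) = -7 + (2 - 1)/(Z + Z³) = -7 + 1/(Z + Z³))
w(b(-4))/(-356) = ((1 - 7*(-3) - 7*(-3)³)/(-3 + (-3)³))/(-356) = ((1 + 21 - 7*(-27))/(-3 - 27))*(-1/356) = ((1 + 21 + 189)/(-30))*(-1/356) = -1/30*211*(-1/356) = -211/30*(-1/356) = 211/10680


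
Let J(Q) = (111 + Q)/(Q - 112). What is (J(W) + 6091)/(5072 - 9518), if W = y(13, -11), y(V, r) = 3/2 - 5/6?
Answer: -2034059/1484964 ≈ -1.3698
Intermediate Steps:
y(V, r) = ⅔ (y(V, r) = 3*(½) - 5*⅙ = 3/2 - ⅚ = ⅔)
W = ⅔ ≈ 0.66667
J(Q) = (111 + Q)/(-112 + Q)
(J(W) + 6091)/(5072 - 9518) = ((111 + ⅔)/(-112 + ⅔) + 6091)/(5072 - 9518) = ((335/3)/(-334/3) + 6091)/(-4446) = (-3/334*335/3 + 6091)*(-1/4446) = (-335/334 + 6091)*(-1/4446) = (2034059/334)*(-1/4446) = -2034059/1484964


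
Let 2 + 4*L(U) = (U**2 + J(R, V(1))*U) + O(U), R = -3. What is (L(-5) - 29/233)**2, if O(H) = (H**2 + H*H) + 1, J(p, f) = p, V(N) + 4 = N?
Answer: 425225641/868624 ≈ 489.54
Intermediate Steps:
V(N) = -4 + N
O(H) = 1 + 2*H**2 (O(H) = (H**2 + H**2) + 1 = 2*H**2 + 1 = 1 + 2*H**2)
L(U) = -1/4 - 3*U/4 + 3*U**2/4 (L(U) = -1/2 + ((U**2 - 3*U) + (1 + 2*U**2))/4 = -1/2 + (1 - 3*U + 3*U**2)/4 = -1/2 + (1/4 - 3*U/4 + 3*U**2/4) = -1/4 - 3*U/4 + 3*U**2/4)
(L(-5) - 29/233)**2 = ((-1/4 - 3/4*(-5) + (3/4)*(-5)**2) - 29/233)**2 = ((-1/4 + 15/4 + (3/4)*25) - 29*1/233)**2 = ((-1/4 + 15/4 + 75/4) - 29/233)**2 = (89/4 - 29/233)**2 = (20621/932)**2 = 425225641/868624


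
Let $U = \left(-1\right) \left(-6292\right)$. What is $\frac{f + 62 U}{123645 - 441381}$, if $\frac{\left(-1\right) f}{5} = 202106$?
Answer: $\frac{310213}{158868} \approx 1.9526$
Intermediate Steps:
$U = 6292$
$f = -1010530$ ($f = \left(-5\right) 202106 = -1010530$)
$\frac{f + 62 U}{123645 - 441381} = \frac{-1010530 + 62 \cdot 6292}{123645 - 441381} = \frac{-1010530 + 390104}{-317736} = \left(-620426\right) \left(- \frac{1}{317736}\right) = \frac{310213}{158868}$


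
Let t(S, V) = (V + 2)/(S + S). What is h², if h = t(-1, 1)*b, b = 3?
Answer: 81/4 ≈ 20.250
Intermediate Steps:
t(S, V) = (2 + V)/(2*S) (t(S, V) = (2 + V)/((2*S)) = (2 + V)*(1/(2*S)) = (2 + V)/(2*S))
h = -9/2 (h = ((½)*(2 + 1)/(-1))*3 = ((½)*(-1)*3)*3 = -3/2*3 = -9/2 ≈ -4.5000)
h² = (-9/2)² = 81/4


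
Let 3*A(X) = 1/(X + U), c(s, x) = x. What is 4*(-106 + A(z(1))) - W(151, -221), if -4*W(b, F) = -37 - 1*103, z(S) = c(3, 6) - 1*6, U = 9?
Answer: -12389/27 ≈ -458.85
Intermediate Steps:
z(S) = 0 (z(S) = 6 - 1*6 = 6 - 6 = 0)
A(X) = 1/(3*(9 + X)) (A(X) = 1/(3*(X + 9)) = 1/(3*(9 + X)))
W(b, F) = 35 (W(b, F) = -(-37 - 1*103)/4 = -(-37 - 103)/4 = -¼*(-140) = 35)
4*(-106 + A(z(1))) - W(151, -221) = 4*(-106 + 1/(3*(9 + 0))) - 1*35 = 4*(-106 + (⅓)/9) - 35 = 4*(-106 + (⅓)*(⅑)) - 35 = 4*(-106 + 1/27) - 35 = 4*(-2861/27) - 35 = -11444/27 - 35 = -12389/27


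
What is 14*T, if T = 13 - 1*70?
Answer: -798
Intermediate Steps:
T = -57 (T = 13 - 70 = -57)
14*T = 14*(-57) = -798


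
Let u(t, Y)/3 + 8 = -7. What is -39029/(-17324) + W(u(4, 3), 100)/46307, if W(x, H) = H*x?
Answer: 1729357903/802222468 ≈ 2.1557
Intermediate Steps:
u(t, Y) = -45 (u(t, Y) = -24 + 3*(-7) = -24 - 21 = -45)
-39029/(-17324) + W(u(4, 3), 100)/46307 = -39029/(-17324) + (100*(-45))/46307 = -39029*(-1/17324) - 4500*1/46307 = 39029/17324 - 4500/46307 = 1729357903/802222468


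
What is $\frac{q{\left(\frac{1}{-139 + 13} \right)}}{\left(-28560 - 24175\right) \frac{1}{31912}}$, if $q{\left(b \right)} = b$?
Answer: $\frac{15956}{3322305} \approx 0.0048027$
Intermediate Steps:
$\frac{q{\left(\frac{1}{-139 + 13} \right)}}{\left(-28560 - 24175\right) \frac{1}{31912}} = \frac{1}{\left(-139 + 13\right) \frac{-28560 - 24175}{31912}} = \frac{1}{\left(-126\right) \left(\left(-52735\right) \frac{1}{31912}\right)} = - \frac{1}{126 \left(- \frac{52735}{31912}\right)} = \left(- \frac{1}{126}\right) \left(- \frac{31912}{52735}\right) = \frac{15956}{3322305}$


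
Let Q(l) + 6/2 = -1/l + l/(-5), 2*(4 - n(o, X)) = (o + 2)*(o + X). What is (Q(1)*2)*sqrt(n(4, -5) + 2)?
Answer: -126/5 ≈ -25.200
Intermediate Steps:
n(o, X) = 4 - (2 + o)*(X + o)/2 (n(o, X) = 4 - (o + 2)*(o + X)/2 = 4 - (2 + o)*(X + o)/2)
Q(l) = -3 - 1/l - l/5 (Q(l) = -3 + (-1/l + l/(-5)) = -3 + (-1/l + l*(-1/5)) = -3 + (-1/l - l/5) = -3 - 1/l - l/5)
(Q(1)*2)*sqrt(n(4, -5) + 2) = ((-3 - 1/1 - 1/5*1)*2)*sqrt((4 - 1*(-5) - 1*4 - 1/2*4**2 - 1/2*(-5)*4) + 2) = ((-3 - 1*1 - 1/5)*2)*sqrt((4 + 5 - 4 - 1/2*16 + 10) + 2) = ((-3 - 1 - 1/5)*2)*sqrt((4 + 5 - 4 - 8 + 10) + 2) = (-21/5*2)*sqrt(7 + 2) = -42*sqrt(9)/5 = -42/5*3 = -126/5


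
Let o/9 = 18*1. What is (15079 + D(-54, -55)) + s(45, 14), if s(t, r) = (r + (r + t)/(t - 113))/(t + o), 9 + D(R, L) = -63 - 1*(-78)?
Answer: 212337353/14076 ≈ 15085.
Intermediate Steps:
D(R, L) = 6 (D(R, L) = -9 + (-63 - 1*(-78)) = -9 + (-63 + 78) = -9 + 15 = 6)
o = 162 (o = 9*(18*1) = 9*18 = 162)
s(t, r) = (r + (r + t)/(-113 + t))/(162 + t) (s(t, r) = (r + (r + t)/(t - 113))/(t + 162) = (r + (r + t)/(-113 + t))/(162 + t))
(15079 + D(-54, -55)) + s(45, 14) = (15079 + 6) + (45 - 112*14 + 14*45)/(-18306 + 45² + 49*45) = 15085 + (45 - 1568 + 630)/(-18306 + 2025 + 2205) = 15085 - 893/(-14076) = 15085 - 1/14076*(-893) = 15085 + 893/14076 = 212337353/14076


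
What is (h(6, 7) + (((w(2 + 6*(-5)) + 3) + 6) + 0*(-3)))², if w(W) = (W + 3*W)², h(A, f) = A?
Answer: 157728481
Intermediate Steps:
w(W) = 16*W² (w(W) = (4*W)² = 16*W²)
(h(6, 7) + (((w(2 + 6*(-5)) + 3) + 6) + 0*(-3)))² = (6 + (((16*(2 + 6*(-5))² + 3) + 6) + 0*(-3)))² = (6 + (((16*(2 - 30)² + 3) + 6) + 0))² = (6 + (((16*(-28)² + 3) + 6) + 0))² = (6 + (((16*784 + 3) + 6) + 0))² = (6 + (((12544 + 3) + 6) + 0))² = (6 + ((12547 + 6) + 0))² = (6 + (12553 + 0))² = (6 + 12553)² = 12559² = 157728481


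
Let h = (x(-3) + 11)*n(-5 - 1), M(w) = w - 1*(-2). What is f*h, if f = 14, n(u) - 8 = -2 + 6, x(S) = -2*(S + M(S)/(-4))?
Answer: 2772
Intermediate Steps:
M(w) = 2 + w (M(w) = w + 2 = 2 + w)
x(S) = 1 - 3*S/2 (x(S) = -2*(S + (2 + S)/(-4)) = -2*(S + (2 + S)*(-¼)) = -2*(S + (-½ - S/4)) = -2*(-½ + 3*S/4) = 1 - 3*S/2)
n(u) = 12 (n(u) = 8 + (-2 + 6) = 8 + 4 = 12)
h = 198 (h = ((1 - 3/2*(-3)) + 11)*12 = ((1 + 9/2) + 11)*12 = (11/2 + 11)*12 = (33/2)*12 = 198)
f*h = 14*198 = 2772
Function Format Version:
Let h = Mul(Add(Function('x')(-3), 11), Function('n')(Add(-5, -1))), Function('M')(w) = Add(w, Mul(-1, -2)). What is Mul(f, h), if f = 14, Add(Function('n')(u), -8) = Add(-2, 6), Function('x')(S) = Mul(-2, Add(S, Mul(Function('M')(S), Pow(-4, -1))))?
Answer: 2772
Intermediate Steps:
Function('M')(w) = Add(2, w) (Function('M')(w) = Add(w, 2) = Add(2, w))
Function('x')(S) = Add(1, Mul(Rational(-3, 2), S)) (Function('x')(S) = Mul(-2, Add(S, Mul(Add(2, S), Pow(-4, -1)))) = Mul(-2, Add(S, Mul(Add(2, S), Rational(-1, 4)))) = Mul(-2, Add(S, Add(Rational(-1, 2), Mul(Rational(-1, 4), S)))) = Mul(-2, Add(Rational(-1, 2), Mul(Rational(3, 4), S))) = Add(1, Mul(Rational(-3, 2), S)))
Function('n')(u) = 12 (Function('n')(u) = Add(8, Add(-2, 6)) = Add(8, 4) = 12)
h = 198 (h = Mul(Add(Add(1, Mul(Rational(-3, 2), -3)), 11), 12) = Mul(Add(Add(1, Rational(9, 2)), 11), 12) = Mul(Add(Rational(11, 2), 11), 12) = Mul(Rational(33, 2), 12) = 198)
Mul(f, h) = Mul(14, 198) = 2772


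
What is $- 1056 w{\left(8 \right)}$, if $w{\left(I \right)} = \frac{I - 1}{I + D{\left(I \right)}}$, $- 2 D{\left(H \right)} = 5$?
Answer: $-1344$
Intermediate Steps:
$D{\left(H \right)} = - \frac{5}{2}$ ($D{\left(H \right)} = \left(- \frac{1}{2}\right) 5 = - \frac{5}{2}$)
$w{\left(I \right)} = \frac{-1 + I}{- \frac{5}{2} + I}$ ($w{\left(I \right)} = \frac{I - 1}{I - \frac{5}{2}} = \frac{-1 + I}{- \frac{5}{2} + I}$)
$- 1056 w{\left(8 \right)} = - 1056 \frac{2 \left(-1 + 8\right)}{-5 + 2 \cdot 8} = - 1056 \cdot 2 \frac{1}{-5 + 16} \cdot 7 = - 1056 \cdot 2 \cdot \frac{1}{11} \cdot 7 = \left(-1056\right) \frac{14}{11} = -1344$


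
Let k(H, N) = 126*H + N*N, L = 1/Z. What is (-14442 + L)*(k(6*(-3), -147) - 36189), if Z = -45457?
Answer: 11060543435760/45457 ≈ 2.4332e+8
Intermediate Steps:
L = -1/45457 (L = 1/(-45457) = -1/45457 ≈ -2.1999e-5)
k(H, N) = N² + 126*H (k(H, N) = 126*H + N² = N² + 126*H)
(-14442 + L)*(k(6*(-3), -147) - 36189) = (-14442 - 1/45457)*(((-147)² + 126*(6*(-3))) - 36189) = -656489995*((21609 + 126*(-18)) - 36189)/45457 = -656489995*((21609 - 2268) - 36189)/45457 = -656489995*(19341 - 36189)/45457 = -656489995/45457*(-16848) = 11060543435760/45457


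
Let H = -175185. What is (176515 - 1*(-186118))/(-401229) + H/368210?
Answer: -40762879859/29547306018 ≈ -1.3796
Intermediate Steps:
(176515 - 1*(-186118))/(-401229) + H/368210 = (176515 - 1*(-186118))/(-401229) - 175185/368210 = (176515 + 186118)*(-1/401229) - 175185*1/368210 = 362633*(-1/401229) - 35037/73642 = -362633/401229 - 35037/73642 = -40762879859/29547306018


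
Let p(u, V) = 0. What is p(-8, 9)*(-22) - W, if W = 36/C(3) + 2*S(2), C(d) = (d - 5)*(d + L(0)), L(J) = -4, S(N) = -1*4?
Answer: -10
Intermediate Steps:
S(N) = -4
C(d) = (-5 + d)*(-4 + d) (C(d) = (d - 5)*(d - 4) = (-5 + d)*(-4 + d))
W = 10 (W = 36/(20 + 3**2 - 9*3) + 2*(-4) = 36/(20 + 9 - 27) - 8 = 36/2 - 8 = 36*(1/2) - 8 = 18 - 8 = 10)
p(-8, 9)*(-22) - W = 0*(-22) - 1*10 = 0 - 10 = -10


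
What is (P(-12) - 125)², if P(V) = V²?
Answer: 361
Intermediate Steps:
(P(-12) - 125)² = ((-12)² - 125)² = (144 - 125)² = 19² = 361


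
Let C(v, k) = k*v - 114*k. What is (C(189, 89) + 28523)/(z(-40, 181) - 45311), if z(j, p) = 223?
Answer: -17599/22544 ≈ -0.78065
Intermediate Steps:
C(v, k) = -114*k + k*v
(C(189, 89) + 28523)/(z(-40, 181) - 45311) = (89*(-114 + 189) + 28523)/(223 - 45311) = (89*75 + 28523)/(-45088) = (6675 + 28523)*(-1/45088) = 35198*(-1/45088) = -17599/22544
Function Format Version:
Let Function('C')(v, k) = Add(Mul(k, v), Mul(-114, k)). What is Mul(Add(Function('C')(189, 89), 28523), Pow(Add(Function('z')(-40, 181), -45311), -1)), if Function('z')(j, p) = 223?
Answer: Rational(-17599, 22544) ≈ -0.78065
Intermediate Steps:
Function('C')(v, k) = Add(Mul(-114, k), Mul(k, v))
Mul(Add(Function('C')(189, 89), 28523), Pow(Add(Function('z')(-40, 181), -45311), -1)) = Mul(Add(Mul(89, Add(-114, 189)), 28523), Pow(Add(223, -45311), -1)) = Mul(Add(Mul(89, 75), 28523), Pow(-45088, -1)) = Mul(Add(6675, 28523), Rational(-1, 45088)) = Mul(35198, Rational(-1, 45088)) = Rational(-17599, 22544)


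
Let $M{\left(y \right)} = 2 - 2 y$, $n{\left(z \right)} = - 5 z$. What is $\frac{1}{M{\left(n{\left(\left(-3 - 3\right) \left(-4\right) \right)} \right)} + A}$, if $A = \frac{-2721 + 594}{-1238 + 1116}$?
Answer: $\frac{122}{31651} \approx 0.0038545$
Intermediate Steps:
$A = \frac{2127}{122}$ ($A = - \frac{2127}{-122} = \left(-2127\right) \left(- \frac{1}{122}\right) = \frac{2127}{122} \approx 17.434$)
$\frac{1}{M{\left(n{\left(\left(-3 - 3\right) \left(-4\right) \right)} \right)} + A} = \frac{1}{\left(2 - 2 \left(- 5 \left(-3 - 3\right) \left(-4\right)\right)\right) + \frac{2127}{122}} = \frac{1}{\left(2 - 2 \left(- 5 \left(\left(-6\right) \left(-4\right)\right)\right)\right) + \frac{2127}{122}} = \frac{1}{\left(2 - 2 \left(\left(-5\right) 24\right)\right) + \frac{2127}{122}} = \frac{1}{\left(2 - -240\right) + \frac{2127}{122}} = \frac{1}{\left(2 + 240\right) + \frac{2127}{122}} = \frac{1}{242 + \frac{2127}{122}} = \frac{1}{\frac{31651}{122}} = \frac{122}{31651}$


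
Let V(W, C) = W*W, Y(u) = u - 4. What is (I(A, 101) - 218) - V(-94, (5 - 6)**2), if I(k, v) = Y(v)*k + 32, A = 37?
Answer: -5433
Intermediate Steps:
Y(u) = -4 + u
V(W, C) = W**2
I(k, v) = 32 + k*(-4 + v) (I(k, v) = (-4 + v)*k + 32 = k*(-4 + v) + 32 = 32 + k*(-4 + v))
(I(A, 101) - 218) - V(-94, (5 - 6)**2) = ((32 + 37*(-4 + 101)) - 218) - 1*(-94)**2 = ((32 + 37*97) - 218) - 1*8836 = ((32 + 3589) - 218) - 8836 = (3621 - 218) - 8836 = 3403 - 8836 = -5433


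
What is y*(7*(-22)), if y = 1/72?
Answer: -77/36 ≈ -2.1389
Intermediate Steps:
y = 1/72 ≈ 0.013889
y*(7*(-22)) = (7*(-22))/72 = (1/72)*(-154) = -77/36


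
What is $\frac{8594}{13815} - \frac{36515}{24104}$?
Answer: $- \frac{297304949}{332996760} \approx -0.89282$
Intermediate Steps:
$\frac{8594}{13815} - \frac{36515}{24104} = - \frac{297304949}{332996760}$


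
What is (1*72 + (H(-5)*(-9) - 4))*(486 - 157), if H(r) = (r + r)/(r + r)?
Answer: 19411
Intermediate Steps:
H(r) = 1 (H(r) = (2*r)/((2*r)) = (2*r)*(1/(2*r)) = 1)
(1*72 + (H(-5)*(-9) - 4))*(486 - 157) = (1*72 + (1*(-9) - 4))*(486 - 157) = (72 + (-9 - 4))*329 = (72 - 13)*329 = 59*329 = 19411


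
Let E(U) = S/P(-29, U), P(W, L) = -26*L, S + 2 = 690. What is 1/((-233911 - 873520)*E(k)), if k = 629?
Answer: 37/1723784 ≈ 2.1464e-5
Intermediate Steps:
S = 688 (S = -2 + 690 = 688)
E(U) = -344/(13*U) (E(U) = 688/((-26*U)) = 688*(-1/(26*U)) = -344/(13*U))
1/((-233911 - 873520)*E(k)) = 1/((-233911 - 873520)*((-344/13/629))) = 1/((-1107431)*((-344/13*1/629))) = -1/(1107431*(-344/8177)) = -1/1107431*(-8177/344) = 37/1723784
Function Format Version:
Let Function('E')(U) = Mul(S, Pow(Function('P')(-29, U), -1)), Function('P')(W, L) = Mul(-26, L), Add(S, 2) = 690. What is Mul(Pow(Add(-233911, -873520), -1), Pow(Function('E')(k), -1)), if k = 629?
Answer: Rational(37, 1723784) ≈ 2.1464e-5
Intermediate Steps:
S = 688 (S = Add(-2, 690) = 688)
Function('E')(U) = Mul(Rational(-344, 13), Pow(U, -1)) (Function('E')(U) = Mul(688, Pow(Mul(-26, U), -1)) = Mul(688, Mul(Rational(-1, 26), Pow(U, -1))) = Mul(Rational(-344, 13), Pow(U, -1)))
Mul(Pow(Add(-233911, -873520), -1), Pow(Function('E')(k), -1)) = Mul(Pow(Add(-233911, -873520), -1), Pow(Mul(Rational(-344, 13), Pow(629, -1)), -1)) = Mul(Pow(-1107431, -1), Pow(Mul(Rational(-344, 13), Rational(1, 629)), -1)) = Mul(Rational(-1, 1107431), Pow(Rational(-344, 8177), -1)) = Mul(Rational(-1, 1107431), Rational(-8177, 344)) = Rational(37, 1723784)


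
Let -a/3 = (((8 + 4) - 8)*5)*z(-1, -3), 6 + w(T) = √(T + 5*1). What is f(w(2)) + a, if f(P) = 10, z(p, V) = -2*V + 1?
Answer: -410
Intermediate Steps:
z(p, V) = 1 - 2*V
w(T) = -6 + √(5 + T) (w(T) = -6 + √(T + 5*1) = -6 + √(T + 5) = -6 + √(5 + T))
a = -420 (a = -3*((8 + 4) - 8)*5*(1 - 2*(-3)) = -3*(12 - 8)*5*(1 + 6) = -3*4*5*7 = -60*7 = -3*140 = -420)
f(w(2)) + a = 10 - 420 = -410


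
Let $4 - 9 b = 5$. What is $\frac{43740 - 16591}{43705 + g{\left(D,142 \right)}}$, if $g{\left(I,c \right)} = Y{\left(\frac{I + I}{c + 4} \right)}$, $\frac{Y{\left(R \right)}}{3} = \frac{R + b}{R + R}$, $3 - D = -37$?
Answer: $\frac{6515760}{10489487} \approx 0.62117$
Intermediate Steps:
$D = 40$ ($D = 3 - -37 = 3 + 37 = 40$)
$b = - \frac{1}{9}$ ($b = \frac{4}{9} - \frac{5}{9} = - \frac{1}{9} \approx -0.11111$)
$Y{\left(R \right)} = \frac{3 \left(- \frac{1}{9} + R\right)}{2 R}$ ($Y{\left(R \right)} = 3 \frac{R - \frac{1}{9}}{R + R} = 3 \frac{- \frac{1}{9} + R}{2 R} = \frac{3 \left(- \frac{1}{9} + R\right)}{2 R}$)
$g{\left(I,c \right)} = \frac{\left(-1 + \frac{18 I}{4 + c}\right) \left(4 + c\right)}{12 I}$ ($g{\left(I,c \right)} = \frac{-1 + 9 \frac{I + I}{c + 4}}{6 \frac{I + I}{c + 4}} = \frac{-1 + 9 \frac{2 I}{4 + c}}{6 \frac{2 I}{4 + c}} = \frac{\frac{4 + c}{2 I} \left(-1 + \frac{18 I}{4 + c}\right)}{6} = \frac{\left(-1 + \frac{18 I}{4 + c}\right) \left(4 + c\right)}{12 I}$)
$\frac{43740 - 16591}{43705 + g{\left(D,142 \right)}} = \frac{43740 - 16591}{43705 + \frac{-4 - 142 + 18 \cdot 40}{12 \cdot 40}} = \frac{27149}{43705 + \frac{1}{12} \cdot \frac{1}{40} \left(-4 - 142 + 720\right)} = \frac{27149}{43705 + \frac{1}{12} \cdot \frac{1}{40} \cdot 574} = \frac{27149}{43705 + \frac{287}{240}} = \frac{27149}{\frac{10489487}{240}} = 27149 \cdot \frac{240}{10489487} = \frac{6515760}{10489487}$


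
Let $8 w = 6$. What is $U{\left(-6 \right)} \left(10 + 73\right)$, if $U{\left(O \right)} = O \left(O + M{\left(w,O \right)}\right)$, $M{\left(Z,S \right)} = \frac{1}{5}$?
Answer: $\frac{14442}{5} \approx 2888.4$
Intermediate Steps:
$w = \frac{3}{4}$ ($w = \frac{1}{8} \cdot 6 = \frac{3}{4} \approx 0.75$)
$M{\left(Z,S \right)} = \frac{1}{5}$
$U{\left(O \right)} = O \left(\frac{1}{5} + O\right)$ ($U{\left(O \right)} = O \left(O + \frac{1}{5}\right) = O \left(\frac{1}{5} + O\right)$)
$U{\left(-6 \right)} \left(10 + 73\right) = - 6 \left(\frac{1}{5} - 6\right) \left(10 + 73\right) = \left(-6\right) \left(- \frac{29}{5}\right) 83 = \frac{174}{5} \cdot 83 = \frac{14442}{5}$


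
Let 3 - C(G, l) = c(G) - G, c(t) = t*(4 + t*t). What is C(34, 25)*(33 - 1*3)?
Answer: -1182090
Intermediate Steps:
c(t) = t*(4 + t**2)
C(G, l) = 3 + G - G*(4 + G**2) (C(G, l) = 3 - (G*(4 + G**2) - G) = 3 - (-G + G*(4 + G**2)) = 3 + (G - G*(4 + G**2)) = 3 + G - G*(4 + G**2))
C(34, 25)*(33 - 1*3) = (3 - 1*34**3 - 3*34)*(33 - 1*3) = (3 - 1*39304 - 102)*(33 - 3) = (3 - 39304 - 102)*30 = -39403*30 = -1182090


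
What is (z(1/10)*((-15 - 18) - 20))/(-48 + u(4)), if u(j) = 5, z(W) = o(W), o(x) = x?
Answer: 53/430 ≈ 0.12326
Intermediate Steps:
z(W) = W
(z(1/10)*((-15 - 18) - 20))/(-48 + u(4)) = (((-15 - 18) - 20)/10)/(-48 + 5) = ((-33 - 20)/10)/(-43) = ((⅒)*(-53))*(-1/43) = -53/10*(-1/43) = 53/430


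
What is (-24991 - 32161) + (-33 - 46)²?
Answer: -50911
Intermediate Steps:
(-24991 - 32161) + (-33 - 46)² = -57152 + (-79)² = -57152 + 6241 = -50911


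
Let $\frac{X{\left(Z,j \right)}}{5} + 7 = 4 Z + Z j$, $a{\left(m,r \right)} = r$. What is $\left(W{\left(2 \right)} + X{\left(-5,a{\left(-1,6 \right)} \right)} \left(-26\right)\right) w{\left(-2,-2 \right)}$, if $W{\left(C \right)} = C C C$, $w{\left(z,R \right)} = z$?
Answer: $-14836$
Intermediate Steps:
$W{\left(C \right)} = C^{3}$ ($W{\left(C \right)} = C C^{2} = C^{3}$)
$X{\left(Z,j \right)} = -35 + 20 Z + 5 Z j$ ($X{\left(Z,j \right)} = -35 + 5 \left(4 Z + Z j\right) = -35 + \left(20 Z + 5 Z j\right) = -35 + 20 Z + 5 Z j$)
$\left(W{\left(2 \right)} + X{\left(-5,a{\left(-1,6 \right)} \right)} \left(-26\right)\right) w{\left(-2,-2 \right)} = \left(2^{3} + \left(-35 + 20 \left(-5\right) + 5 \left(-5\right) 6\right) \left(-26\right)\right) \left(-2\right) = \left(8 + \left(-35 - 100 - 150\right) \left(-26\right)\right) \left(-2\right) = \left(8 - -7410\right) \left(-2\right) = \left(8 + 7410\right) \left(-2\right) = 7418 \left(-2\right) = -14836$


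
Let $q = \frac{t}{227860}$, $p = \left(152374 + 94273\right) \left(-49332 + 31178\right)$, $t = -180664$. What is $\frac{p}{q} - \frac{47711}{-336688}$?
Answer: $\frac{3903563309415916363}{691220464} \approx 5.6474 \cdot 10^{9}$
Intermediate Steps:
$p = -4477629638$ ($p = 246647 \left(-18154\right) = -4477629638$)
$q = - \frac{45166}{56965}$ ($q = - \frac{180664}{227860} = \left(-180664\right) \frac{1}{227860} = - \frac{45166}{56965} \approx -0.79287$)
$\frac{p}{q} - \frac{47711}{-336688} = - \frac{4477629638}{- \frac{45166}{56965}} - \frac{47711}{-336688} = \left(-4477629638\right) \left(- \frac{56965}{45166}\right) - - \frac{47711}{336688} = \frac{127534086164335}{22583} + \frac{47711}{336688} = \frac{3903563309415916363}{691220464}$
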